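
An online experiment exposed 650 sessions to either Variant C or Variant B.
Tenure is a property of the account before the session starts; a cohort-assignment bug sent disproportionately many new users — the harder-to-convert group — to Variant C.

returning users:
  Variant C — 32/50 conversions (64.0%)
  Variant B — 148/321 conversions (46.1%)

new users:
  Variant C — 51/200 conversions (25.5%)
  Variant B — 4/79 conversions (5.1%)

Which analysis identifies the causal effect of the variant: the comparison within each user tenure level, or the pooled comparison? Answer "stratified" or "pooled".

stratified

The imbalance in user tenure arose from how sessions were allocated, not from anything the variant did; and user tenure independently affects the outcome. The pooled gap is confounded — condition on user tenure.
Within each level — returning users: 64.0% vs 46.1%; new users: 25.5% vs 5.1% — Variant C is higher every time.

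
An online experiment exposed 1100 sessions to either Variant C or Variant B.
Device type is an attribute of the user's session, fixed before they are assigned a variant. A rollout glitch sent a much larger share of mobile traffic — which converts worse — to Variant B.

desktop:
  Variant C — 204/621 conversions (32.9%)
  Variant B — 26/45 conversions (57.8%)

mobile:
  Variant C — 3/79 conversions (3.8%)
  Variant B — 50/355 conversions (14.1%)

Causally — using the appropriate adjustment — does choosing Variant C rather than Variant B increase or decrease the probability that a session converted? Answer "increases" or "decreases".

Within every device type level Variant B has the higher rate, yet pooled Variant C does — Simpson's reversal.
Device type differs across variants for reasons unrelated to any effect of the variant itself, and it separately predicts the outcome — a classic confounder. We must compare within device type levels.
Within each level — desktop: 32.9% vs 57.8%; mobile: 3.8% vs 14.1% — Variant B is higher every time.

decreases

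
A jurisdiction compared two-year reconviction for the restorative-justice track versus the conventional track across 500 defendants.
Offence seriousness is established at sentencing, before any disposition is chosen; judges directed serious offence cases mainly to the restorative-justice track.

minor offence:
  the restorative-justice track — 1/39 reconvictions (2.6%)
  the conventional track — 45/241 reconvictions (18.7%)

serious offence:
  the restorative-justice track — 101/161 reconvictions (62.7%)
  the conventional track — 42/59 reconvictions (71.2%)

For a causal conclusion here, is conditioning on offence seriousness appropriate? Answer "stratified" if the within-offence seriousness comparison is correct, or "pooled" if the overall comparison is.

The offence seriousness-specific comparison favours the restorative-justice track throughout, but the pooled figures favour the conventional track. The question is whether to condition on offence seriousness.
Since offence seriousness is a pre-existing factor (not a product of the disposition) and it affects the outcome on its own, it is a confounder. The stratified rates, not the pooled rate, identify the causal effect.
Within each level — minor offence: 2.6% vs 18.7%; serious offence: 62.7% vs 71.2% — the restorative-justice track is lower every time.

stratified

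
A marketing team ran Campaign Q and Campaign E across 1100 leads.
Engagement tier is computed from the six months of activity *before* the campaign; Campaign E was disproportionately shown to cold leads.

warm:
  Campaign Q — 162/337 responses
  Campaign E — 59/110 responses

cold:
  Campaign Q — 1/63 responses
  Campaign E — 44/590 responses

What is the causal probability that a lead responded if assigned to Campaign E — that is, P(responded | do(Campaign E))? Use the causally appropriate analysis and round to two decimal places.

0.26

Engagement tier differs across campaigns for reasons unrelated to any effect of the campaign itself, and it separately predicts the outcome — a classic confounder. We must compare within engagement tier levels.
Standardising Campaign E to the population engagement tier mix: 0.406·59/110 + 0.594·44/590 = 0.262.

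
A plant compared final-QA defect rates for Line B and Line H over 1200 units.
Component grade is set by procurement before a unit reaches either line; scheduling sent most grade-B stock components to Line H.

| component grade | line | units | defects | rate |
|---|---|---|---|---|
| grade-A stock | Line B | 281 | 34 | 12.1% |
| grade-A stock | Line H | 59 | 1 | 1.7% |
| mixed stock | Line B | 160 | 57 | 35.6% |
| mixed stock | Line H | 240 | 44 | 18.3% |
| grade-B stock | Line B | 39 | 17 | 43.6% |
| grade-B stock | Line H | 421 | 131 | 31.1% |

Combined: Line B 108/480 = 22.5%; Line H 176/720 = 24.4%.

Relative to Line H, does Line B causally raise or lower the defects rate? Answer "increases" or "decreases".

increases

Within every component grade level Line H has the lower rate, yet pooled Line B does — Simpson's reversal.
Nothing the line does changes component grade; the imbalance is an allocation artefact. With component grade also predicting the outcome, the pooled figure is confounded, and the within-stratum comparison is the causal one.
Within each level — grade-A stock: 12.1% vs 1.7%; mixed stock: 35.6% vs 18.3%; grade-B stock: 43.6% vs 31.1% — Line H is lower every time.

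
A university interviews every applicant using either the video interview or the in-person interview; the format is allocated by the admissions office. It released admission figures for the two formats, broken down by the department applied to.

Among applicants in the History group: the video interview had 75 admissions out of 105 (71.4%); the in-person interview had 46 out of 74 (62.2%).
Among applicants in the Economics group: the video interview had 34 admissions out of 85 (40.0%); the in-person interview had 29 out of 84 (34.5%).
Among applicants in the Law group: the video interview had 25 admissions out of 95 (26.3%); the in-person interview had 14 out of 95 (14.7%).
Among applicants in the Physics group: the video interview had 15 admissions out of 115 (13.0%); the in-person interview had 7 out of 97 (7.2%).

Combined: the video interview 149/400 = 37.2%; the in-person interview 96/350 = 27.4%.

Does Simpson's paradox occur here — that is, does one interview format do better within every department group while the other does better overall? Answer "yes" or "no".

no

Within each department level (History 71.4% vs 62.2%; Economics 40.0% vs 34.5%; Law 26.3% vs 14.7%; Physics 13.0% vs 7.2%), the video interview has the higher rate every time. Pooled: 37.2% vs 27.4% — the video interview has the higher rate overall. They agree.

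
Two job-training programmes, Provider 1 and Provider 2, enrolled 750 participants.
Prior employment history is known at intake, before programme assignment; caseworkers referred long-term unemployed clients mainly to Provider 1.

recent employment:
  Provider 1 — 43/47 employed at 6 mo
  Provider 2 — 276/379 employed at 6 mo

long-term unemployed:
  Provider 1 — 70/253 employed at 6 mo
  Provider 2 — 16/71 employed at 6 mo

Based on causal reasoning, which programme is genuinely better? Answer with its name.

Provider 1

Nothing the programme does changes prior employment history; the imbalance is an allocation artefact. With prior employment history also predicting the outcome, the pooled figure is confounded, and the within-stratum comparison is the causal one.
Within each level — recent employment: 91.5% vs 72.8%; long-term unemployed: 27.7% vs 22.5% — Provider 1 is higher every time.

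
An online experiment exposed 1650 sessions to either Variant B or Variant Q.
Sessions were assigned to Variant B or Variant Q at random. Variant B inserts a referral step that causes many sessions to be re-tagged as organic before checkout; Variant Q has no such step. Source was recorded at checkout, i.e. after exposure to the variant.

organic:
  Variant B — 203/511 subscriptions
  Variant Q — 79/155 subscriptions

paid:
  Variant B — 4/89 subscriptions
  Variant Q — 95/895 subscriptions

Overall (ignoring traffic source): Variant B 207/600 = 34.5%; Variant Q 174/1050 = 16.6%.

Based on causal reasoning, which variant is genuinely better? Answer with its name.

Variant B

Stratifying would compare variants among sessions the variants themselves sorted into traffic source groups — a form of selection on an intermediate. The unconditioned pooled rates give the total causal effect.
Pooled: Variant B 34.5% vs Variant Q 16.6%; Variant B is higher overall.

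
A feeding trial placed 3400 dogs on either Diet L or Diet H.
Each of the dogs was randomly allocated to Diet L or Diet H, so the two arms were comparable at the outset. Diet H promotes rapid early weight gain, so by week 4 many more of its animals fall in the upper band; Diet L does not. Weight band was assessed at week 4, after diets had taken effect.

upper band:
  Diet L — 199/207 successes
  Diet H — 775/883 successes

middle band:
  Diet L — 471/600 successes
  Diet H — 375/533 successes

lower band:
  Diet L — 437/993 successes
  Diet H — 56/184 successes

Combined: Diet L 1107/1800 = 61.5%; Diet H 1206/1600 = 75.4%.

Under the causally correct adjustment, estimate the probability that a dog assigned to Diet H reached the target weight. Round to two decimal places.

0.75

Stratifying would compare diets among dogs the diets themselves sorted into week-4 weight band groups — a form of selection on an intermediate. The unconditioned pooled rates give the total causal effect.
So P(outcome | do(Diet H)) is just the pooled rate for Diet H: 1206/1600 = 0.754.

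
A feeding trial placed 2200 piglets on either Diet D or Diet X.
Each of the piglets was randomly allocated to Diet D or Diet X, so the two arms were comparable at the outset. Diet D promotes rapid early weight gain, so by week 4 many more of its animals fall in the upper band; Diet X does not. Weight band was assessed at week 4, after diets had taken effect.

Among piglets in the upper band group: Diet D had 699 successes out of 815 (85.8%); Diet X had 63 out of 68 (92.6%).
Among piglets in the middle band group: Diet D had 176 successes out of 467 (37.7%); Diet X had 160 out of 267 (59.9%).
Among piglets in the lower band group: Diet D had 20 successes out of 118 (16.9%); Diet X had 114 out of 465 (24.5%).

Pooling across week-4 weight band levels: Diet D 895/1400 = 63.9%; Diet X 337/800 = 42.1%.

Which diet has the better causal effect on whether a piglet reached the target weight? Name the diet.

Week-4 weight band lies on the pathway diet → week-4 weight band → outcome, so adjusting for it blocks the indirect effect. For the total causal effect of diet, use the unadjusted pooled rates.
Pooled: Diet D 63.9% vs Diet X 42.1%; Diet D is higher overall.

Diet D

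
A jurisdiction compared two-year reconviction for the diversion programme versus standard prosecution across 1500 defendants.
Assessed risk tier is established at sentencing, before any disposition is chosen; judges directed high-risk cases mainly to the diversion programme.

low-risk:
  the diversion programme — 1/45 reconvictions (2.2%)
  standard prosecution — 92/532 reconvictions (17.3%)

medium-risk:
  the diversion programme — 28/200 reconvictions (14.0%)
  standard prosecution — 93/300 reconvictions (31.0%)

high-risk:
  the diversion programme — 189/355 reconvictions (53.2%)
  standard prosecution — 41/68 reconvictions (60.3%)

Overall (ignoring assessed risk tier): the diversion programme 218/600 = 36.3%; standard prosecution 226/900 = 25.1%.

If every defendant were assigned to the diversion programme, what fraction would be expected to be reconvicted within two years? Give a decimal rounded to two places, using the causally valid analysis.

Within every assessed risk tier level the diversion programme has the lower rate, yet pooled standard prosecution does — Simpson's reversal.
Here assessed risk tier is a common cause — it drives both which disposition a case falls under and the outcome. The crude comparison mixes populations; the stratum-specific rates are the causally relevant ones.
Standardising the diversion programme to the population assessed risk tier mix: 0.385·1/45 + 0.333·28/200 + 0.282·189/355 = 0.205.

0.21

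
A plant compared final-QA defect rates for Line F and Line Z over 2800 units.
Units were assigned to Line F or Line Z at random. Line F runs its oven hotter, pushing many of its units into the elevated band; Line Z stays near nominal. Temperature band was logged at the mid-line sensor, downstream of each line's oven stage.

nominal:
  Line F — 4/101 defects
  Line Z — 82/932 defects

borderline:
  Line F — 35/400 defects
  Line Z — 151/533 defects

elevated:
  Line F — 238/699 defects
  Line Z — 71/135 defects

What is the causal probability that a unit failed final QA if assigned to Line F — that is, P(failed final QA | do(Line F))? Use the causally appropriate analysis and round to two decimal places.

Stratifying would compare lines among units the lines themselves sorted into in-process temperature band groups — a form of selection on an intermediate. The unconditioned pooled rates give the total causal effect.
So P(outcome | do(Line F)) is just the pooled rate for Line F: 277/1200 = 0.231.

0.23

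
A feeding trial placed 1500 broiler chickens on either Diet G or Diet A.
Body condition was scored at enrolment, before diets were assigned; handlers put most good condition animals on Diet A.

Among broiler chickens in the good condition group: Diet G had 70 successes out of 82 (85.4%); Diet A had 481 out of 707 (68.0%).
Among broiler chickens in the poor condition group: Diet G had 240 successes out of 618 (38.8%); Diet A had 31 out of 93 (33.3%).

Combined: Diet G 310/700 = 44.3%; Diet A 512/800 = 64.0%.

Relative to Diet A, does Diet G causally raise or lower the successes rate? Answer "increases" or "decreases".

Within every starting body condition level Diet G has the higher rate, yet pooled Diet A does — Simpson's reversal.
Starting body condition differs across diets for reasons unrelated to any effect of the diet itself, and it separately predicts the outcome — a classic confounder. We must compare within starting body condition levels.
Within each level — good condition: 85.4% vs 68.0%; poor condition: 38.8% vs 33.3% — Diet G is higher every time.

increases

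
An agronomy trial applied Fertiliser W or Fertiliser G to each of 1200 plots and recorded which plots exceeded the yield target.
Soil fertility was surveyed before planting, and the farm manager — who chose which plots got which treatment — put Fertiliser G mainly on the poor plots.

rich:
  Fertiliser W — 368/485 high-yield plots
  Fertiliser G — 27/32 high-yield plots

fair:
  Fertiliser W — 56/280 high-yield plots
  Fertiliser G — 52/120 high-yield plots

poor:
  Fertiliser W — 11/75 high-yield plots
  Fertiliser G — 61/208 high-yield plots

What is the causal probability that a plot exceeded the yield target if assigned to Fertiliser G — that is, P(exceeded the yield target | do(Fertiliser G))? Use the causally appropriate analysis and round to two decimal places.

The soil fertility-specific comparison favours Fertiliser G throughout, but the pooled figures favour Fertiliser W. The question is whether to condition on soil fertility.
Soil fertility differs across fertilisers for reasons unrelated to any effect of the fertiliser itself, and it separately predicts the outcome — a classic confounder. We must compare within soil fertility levels.
Standardising Fertiliser G to the population soil fertility mix: 0.431·27/32 + 0.333·52/120 + 0.236·61/208 = 0.577.

0.58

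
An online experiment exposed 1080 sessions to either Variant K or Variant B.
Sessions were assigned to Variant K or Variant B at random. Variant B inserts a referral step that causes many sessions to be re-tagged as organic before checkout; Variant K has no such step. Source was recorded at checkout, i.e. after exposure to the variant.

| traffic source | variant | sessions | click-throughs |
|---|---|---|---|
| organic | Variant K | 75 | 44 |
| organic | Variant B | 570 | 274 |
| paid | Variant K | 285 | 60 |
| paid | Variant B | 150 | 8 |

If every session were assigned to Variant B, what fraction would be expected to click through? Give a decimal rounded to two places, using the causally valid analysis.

Within every traffic source level Variant K has the higher rate, yet pooled Variant B does — Simpson's reversal.
Traffic source lies on the pathway variant → traffic source → outcome, so adjusting for it blocks the indirect effect. For the total causal effect of variant, use the unadjusted pooled rates.
So P(outcome | do(Variant B)) is just the pooled rate for Variant B: 282/720 = 0.392.

0.39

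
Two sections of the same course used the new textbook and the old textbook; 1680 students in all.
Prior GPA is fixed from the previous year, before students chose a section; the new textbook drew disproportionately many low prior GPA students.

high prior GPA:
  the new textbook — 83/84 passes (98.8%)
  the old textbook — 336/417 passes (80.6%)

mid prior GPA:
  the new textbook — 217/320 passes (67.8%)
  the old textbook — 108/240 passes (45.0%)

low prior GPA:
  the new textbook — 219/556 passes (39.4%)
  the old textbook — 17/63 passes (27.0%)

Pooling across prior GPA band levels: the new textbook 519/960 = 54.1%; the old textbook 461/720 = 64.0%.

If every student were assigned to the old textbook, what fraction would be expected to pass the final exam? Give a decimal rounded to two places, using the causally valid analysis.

0.49

The stratified and pooled comparisons disagree (the new textbook wins within each prior GPA band; the old textbook wins overall), so the answer turns on the causal role of prior GPA band.
Prior GPA band satisfies the back-door criterion: it is not a descendant of the teaching method, and it blocks the spurious path from teaching method to outcome. Adjusting for it (i.e., using the within-prior GPA band rates) gives the causal effect.
Standardising the old textbook to the population prior GPA band mix: 0.298·336/417 + 0.333·108/240 + 0.368·17/63 = 0.490.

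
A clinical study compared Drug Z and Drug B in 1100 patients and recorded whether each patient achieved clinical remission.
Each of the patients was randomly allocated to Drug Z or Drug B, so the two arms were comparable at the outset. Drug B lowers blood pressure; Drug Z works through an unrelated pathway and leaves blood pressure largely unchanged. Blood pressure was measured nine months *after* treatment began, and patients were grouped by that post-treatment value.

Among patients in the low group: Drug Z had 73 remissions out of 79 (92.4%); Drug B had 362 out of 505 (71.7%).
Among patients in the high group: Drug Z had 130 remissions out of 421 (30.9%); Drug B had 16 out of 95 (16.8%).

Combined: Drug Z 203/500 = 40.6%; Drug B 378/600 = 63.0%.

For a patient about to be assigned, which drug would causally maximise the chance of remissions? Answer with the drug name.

Blood pressure lies on the pathway drug → blood pressure → outcome, so adjusting for it blocks the indirect effect. For the total causal effect of drug, use the unadjusted pooled rates.
Pooled: Drug Z 40.6% vs Drug B 63.0%; Drug B is higher overall.

Drug B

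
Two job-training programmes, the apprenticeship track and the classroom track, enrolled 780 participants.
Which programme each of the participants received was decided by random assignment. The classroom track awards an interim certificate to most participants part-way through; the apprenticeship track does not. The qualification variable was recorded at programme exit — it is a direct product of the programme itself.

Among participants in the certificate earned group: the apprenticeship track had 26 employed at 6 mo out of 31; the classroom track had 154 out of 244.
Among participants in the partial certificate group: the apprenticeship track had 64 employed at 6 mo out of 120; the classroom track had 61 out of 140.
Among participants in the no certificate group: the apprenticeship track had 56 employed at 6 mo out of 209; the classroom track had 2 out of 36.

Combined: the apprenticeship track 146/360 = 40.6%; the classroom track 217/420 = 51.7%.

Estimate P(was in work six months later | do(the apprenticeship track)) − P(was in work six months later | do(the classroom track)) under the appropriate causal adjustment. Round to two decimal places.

-0.11

Qualification attained during the programme here is a post-treatment variable shaped by the programme; conditioning on it would introduce bias rather than remove it. The overall comparison is the causal one.
The causal difference is the pooled difference: 0.406 − 0.517 = -0.111.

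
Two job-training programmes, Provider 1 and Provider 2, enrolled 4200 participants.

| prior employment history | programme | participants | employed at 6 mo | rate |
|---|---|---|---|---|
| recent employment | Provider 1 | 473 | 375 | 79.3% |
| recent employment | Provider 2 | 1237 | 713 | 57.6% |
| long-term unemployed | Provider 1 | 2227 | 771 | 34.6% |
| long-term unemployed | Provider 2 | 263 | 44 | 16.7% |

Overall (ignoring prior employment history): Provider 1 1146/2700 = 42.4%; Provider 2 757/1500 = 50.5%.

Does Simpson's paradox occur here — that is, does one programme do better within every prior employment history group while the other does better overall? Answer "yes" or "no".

yes

Within each prior employment history level (recent employment 79.3% vs 57.6%; long-term unemployed 34.6% vs 16.7%), Provider 1 has the higher rate every time. Pooled: 42.4% vs 50.5% — Provider 2 has the higher rate overall. The two comparisons disagree.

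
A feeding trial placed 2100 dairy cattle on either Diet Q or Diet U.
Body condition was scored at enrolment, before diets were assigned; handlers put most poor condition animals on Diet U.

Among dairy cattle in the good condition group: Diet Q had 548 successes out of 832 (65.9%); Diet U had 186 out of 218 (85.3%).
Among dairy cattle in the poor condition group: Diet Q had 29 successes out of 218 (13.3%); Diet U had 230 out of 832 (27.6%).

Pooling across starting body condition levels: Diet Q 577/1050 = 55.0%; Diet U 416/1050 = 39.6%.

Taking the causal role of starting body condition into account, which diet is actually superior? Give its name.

Within every starting body condition level Diet U has the higher rate, yet pooled Diet Q does — Simpson's reversal.
Nothing the diet does changes starting body condition; the imbalance is an allocation artefact. With starting body condition also predicting the outcome, the pooled figure is confounded, and the within-stratum comparison is the causal one.
Within each level — good condition: 65.9% vs 85.3%; poor condition: 13.3% vs 27.6% — Diet U is higher every time.

Diet U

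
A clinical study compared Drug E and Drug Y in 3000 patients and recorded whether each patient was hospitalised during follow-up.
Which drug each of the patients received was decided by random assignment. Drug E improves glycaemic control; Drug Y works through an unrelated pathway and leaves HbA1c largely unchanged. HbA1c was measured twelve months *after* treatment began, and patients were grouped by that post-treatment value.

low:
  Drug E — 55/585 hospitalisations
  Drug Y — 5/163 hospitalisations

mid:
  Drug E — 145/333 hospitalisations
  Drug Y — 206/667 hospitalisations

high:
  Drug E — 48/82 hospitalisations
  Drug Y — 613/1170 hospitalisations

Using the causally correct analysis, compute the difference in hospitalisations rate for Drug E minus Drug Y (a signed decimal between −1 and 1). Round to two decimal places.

Because the drug influences HbA1c, HbA1c is a post-treatment mediator, not a confounder. Stratifying on it would bias the estimate; the causal effect is the crude pooled difference.
The causal difference is the pooled difference: 0.248 − 0.412 = -0.164.

-0.16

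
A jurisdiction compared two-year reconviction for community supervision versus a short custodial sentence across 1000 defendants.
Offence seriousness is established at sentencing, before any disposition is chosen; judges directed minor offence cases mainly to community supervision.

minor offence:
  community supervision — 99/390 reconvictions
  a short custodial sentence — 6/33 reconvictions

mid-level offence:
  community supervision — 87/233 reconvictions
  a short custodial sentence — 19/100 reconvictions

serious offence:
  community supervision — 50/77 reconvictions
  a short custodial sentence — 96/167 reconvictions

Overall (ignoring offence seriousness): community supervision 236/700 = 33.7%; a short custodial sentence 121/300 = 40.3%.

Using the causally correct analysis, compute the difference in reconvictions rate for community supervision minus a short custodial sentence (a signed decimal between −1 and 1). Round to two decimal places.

The offence seriousness-specific comparison favours a short custodial sentence throughout, but the pooled figures favour community supervision. The question is whether to condition on offence seriousness.
Offence seriousness is set before the disposition has any effect — it is not caused by the disposition — and it independently drives the outcome. That makes it a confounder, so the causal comparison is within offence seriousness levels.
Adjusting over the population distribution of offence seriousness: 0.423·(0.254−0.182) + 0.333·(0.373−0.190) + 0.244·(0.649−0.575) = +0.110.

+0.11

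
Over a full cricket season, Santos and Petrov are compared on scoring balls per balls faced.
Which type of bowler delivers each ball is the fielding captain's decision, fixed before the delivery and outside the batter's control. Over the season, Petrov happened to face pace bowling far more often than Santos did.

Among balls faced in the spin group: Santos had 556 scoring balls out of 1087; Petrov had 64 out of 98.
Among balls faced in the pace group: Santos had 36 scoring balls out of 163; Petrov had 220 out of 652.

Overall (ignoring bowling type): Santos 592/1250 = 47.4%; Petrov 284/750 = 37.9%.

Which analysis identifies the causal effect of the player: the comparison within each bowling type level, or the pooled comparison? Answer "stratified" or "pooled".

stratified

Petrov is higher inside every bowling type stratum but Santos is higher in aggregate. Whether to stratify depends on how bowling type relates to the player.
Bowling type satisfies the back-door criterion: it is not a descendant of the player, and it blocks the spurious path from player to outcome. Adjusting for it (i.e., using the within-bowling type rates) gives the causal effect.
Within each level — spin: 51.1% vs 65.3%; pace: 22.1% vs 33.7% — Petrov is higher every time.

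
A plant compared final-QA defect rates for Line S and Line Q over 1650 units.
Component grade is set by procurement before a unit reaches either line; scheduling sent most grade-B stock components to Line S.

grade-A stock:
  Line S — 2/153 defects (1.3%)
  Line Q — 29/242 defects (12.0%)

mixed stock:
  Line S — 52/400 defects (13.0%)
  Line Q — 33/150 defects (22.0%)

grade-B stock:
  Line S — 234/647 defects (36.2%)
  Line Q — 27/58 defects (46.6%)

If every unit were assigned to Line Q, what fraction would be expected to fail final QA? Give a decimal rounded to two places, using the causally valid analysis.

The component grade-specific comparison favours Line S throughout, but the pooled figures favour Line Q. The question is whether to condition on component grade.
Since component grade is a pre-existing factor (not a product of the line) and it affects the outcome on its own, it is a confounder. The stratified rates, not the pooled rate, identify the causal effect.
Standardising Line Q to the population component grade mix: 0.239·29/242 + 0.333·33/150 + 0.427·27/58 = 0.301.

0.30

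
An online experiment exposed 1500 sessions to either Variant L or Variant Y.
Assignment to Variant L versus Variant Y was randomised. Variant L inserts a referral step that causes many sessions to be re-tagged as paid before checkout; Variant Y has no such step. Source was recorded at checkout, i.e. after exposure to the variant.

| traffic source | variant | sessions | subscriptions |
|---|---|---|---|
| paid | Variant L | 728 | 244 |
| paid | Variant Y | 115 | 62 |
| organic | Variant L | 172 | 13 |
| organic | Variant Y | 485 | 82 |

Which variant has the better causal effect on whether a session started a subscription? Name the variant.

Variant L

Variant Y is higher inside every traffic source stratum but Variant L is higher in aggregate. Whether to stratify depends on how traffic source relates to the variant.
Because the variant influences traffic source, traffic source is a post-treatment mediator, not a confounder. Stratifying on it would bias the estimate; the causal effect is the crude pooled difference.
Pooled: Variant L 28.6% vs Variant Y 24.0%; Variant L is higher overall.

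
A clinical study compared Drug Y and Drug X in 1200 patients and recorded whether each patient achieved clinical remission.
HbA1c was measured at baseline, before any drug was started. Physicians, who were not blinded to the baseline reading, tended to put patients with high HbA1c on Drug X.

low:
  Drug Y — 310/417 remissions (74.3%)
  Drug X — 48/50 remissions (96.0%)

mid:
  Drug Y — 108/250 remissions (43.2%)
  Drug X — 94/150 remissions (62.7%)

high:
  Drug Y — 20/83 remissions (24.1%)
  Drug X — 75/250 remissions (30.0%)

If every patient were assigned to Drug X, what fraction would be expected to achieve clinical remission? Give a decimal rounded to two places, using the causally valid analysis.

HbA1c is set before the drug has any effect — it is not caused by the drug — and it independently drives the outcome. That makes it a confounder, so the causal comparison is within HbA1c levels.
Standardising Drug X to the population HbA1c mix: 0.389·48/50 + 0.333·94/150 + 0.278·75/250 = 0.666.

0.67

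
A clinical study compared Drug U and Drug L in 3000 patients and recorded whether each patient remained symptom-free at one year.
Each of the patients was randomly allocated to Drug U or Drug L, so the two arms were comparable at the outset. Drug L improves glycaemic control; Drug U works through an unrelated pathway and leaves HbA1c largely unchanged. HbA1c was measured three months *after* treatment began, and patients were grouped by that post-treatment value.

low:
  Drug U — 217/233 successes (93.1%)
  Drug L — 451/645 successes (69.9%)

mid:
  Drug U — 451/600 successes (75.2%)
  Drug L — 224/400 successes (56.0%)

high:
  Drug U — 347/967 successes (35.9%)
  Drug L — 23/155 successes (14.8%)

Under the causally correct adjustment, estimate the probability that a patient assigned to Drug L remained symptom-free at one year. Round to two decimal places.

Because the drug influences HbA1c, HbA1c is a post-treatment mediator, not a confounder. Stratifying on it would bias the estimate; the causal effect is the crude pooled difference.
So P(outcome | do(Drug L)) is just the pooled rate for Drug L: 698/1200 = 0.582.

0.58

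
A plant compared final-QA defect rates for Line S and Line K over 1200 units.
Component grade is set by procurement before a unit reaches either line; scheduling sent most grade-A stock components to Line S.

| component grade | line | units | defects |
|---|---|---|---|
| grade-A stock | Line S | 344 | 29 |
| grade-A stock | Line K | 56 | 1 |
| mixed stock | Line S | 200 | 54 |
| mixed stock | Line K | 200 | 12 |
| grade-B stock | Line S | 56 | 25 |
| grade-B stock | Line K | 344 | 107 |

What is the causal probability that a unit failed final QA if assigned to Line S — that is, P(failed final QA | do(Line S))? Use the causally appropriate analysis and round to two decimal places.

Component grade is set before the line has any effect — it is not caused by the line — and it independently drives the outcome. That makes it a confounder, so the causal comparison is within component grade levels.
Standardising Line S to the population component grade mix: 0.333·29/344 + 0.333·54/200 + 0.333·25/56 = 0.267.

0.27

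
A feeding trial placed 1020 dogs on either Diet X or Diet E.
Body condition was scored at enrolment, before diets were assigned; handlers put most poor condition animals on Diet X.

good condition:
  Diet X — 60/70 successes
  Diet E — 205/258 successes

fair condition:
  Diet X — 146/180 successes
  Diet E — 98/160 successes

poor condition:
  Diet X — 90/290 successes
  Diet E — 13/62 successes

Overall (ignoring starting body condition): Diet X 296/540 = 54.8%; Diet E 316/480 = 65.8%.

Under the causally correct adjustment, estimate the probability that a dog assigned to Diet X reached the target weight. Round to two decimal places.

0.65

Diet X is higher inside every starting body condition stratum but Diet E is higher in aggregate. Whether to stratify depends on how starting body condition relates to the diet.
Starting body condition is set before the diet has any effect — it is not caused by the diet — and it independently drives the outcome. That makes it a confounder, so the causal comparison is within starting body condition levels.
Standardising Diet X to the population starting body condition mix: 0.322·60/70 + 0.333·146/180 + 0.345·90/290 = 0.653.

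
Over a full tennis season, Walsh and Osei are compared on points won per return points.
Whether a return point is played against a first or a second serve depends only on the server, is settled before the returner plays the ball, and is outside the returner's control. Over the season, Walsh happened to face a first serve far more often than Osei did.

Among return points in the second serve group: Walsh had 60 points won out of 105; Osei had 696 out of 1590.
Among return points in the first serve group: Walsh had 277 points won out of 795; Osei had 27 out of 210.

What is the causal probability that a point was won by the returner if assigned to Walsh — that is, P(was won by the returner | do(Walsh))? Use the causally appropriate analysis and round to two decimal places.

The stratified and pooled comparisons disagree (Walsh wins within each serve type; Osei wins overall), so the answer turns on the causal role of serve type.
Serve type differs across players for reasons unrelated to any effect of the player itself, and it separately predicts the outcome — a classic confounder. We must compare within serve type levels.
Standardising Walsh to the population serve type mix: 0.628·60/105 + 0.372·277/795 = 0.488.

0.49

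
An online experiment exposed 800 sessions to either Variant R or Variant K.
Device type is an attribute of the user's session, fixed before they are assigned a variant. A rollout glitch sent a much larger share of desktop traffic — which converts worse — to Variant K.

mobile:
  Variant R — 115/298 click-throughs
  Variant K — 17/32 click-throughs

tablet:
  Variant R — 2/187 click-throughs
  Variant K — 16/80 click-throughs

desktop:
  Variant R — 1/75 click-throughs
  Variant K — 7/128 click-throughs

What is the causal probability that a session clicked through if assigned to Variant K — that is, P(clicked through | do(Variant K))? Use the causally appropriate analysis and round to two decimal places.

Here device type is a common cause — it drives both which variant a case falls under and the outcome. The crude comparison mixes populations; the stratum-specific rates are the causally relevant ones.
Standardising Variant K to the population device type mix: 0.412·17/32 + 0.334·16/80 + 0.254·7/128 = 0.300.

0.30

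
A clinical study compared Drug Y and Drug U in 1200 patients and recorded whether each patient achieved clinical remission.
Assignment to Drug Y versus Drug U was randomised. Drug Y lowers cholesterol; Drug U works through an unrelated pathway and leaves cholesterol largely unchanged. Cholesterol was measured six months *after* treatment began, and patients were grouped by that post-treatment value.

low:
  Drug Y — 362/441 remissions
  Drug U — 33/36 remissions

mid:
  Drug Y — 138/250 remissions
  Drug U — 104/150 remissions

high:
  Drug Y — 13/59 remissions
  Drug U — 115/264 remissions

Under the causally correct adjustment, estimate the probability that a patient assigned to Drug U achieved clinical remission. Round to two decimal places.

Cholesterol is downstream of the drug. One should not condition on a consequence of treatment, so the overall rates are the right comparison.
So P(outcome | do(Drug U)) is just the pooled rate for Drug U: 252/450 = 0.560.

0.56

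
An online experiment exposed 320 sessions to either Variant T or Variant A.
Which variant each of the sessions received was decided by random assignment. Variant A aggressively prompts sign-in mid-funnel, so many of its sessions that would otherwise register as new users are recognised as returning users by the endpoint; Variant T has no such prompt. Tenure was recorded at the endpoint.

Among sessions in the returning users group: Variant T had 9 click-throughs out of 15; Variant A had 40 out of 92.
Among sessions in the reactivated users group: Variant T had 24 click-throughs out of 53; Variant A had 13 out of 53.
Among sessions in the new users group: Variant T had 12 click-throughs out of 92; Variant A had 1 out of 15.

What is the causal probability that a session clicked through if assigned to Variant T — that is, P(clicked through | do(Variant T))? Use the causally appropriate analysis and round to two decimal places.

0.28

The stratified and pooled comparisons disagree (Variant T wins within each user tenure; Variant A wins overall), so the answer turns on the causal role of user tenure.
User tenure lies on the pathway variant → user tenure → outcome, so adjusting for it blocks the indirect effect. For the total causal effect of variant, use the unadjusted pooled rates.
So P(outcome | do(Variant T)) is just the pooled rate for Variant T: 45/160 = 0.281.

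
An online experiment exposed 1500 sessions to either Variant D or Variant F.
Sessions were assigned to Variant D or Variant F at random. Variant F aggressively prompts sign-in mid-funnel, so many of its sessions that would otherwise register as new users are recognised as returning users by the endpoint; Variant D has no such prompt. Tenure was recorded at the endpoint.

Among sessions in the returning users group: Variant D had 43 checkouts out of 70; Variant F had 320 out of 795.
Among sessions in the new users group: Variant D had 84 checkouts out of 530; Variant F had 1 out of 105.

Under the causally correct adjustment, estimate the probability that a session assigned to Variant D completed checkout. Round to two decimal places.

User tenure is downstream of the variant. One should not condition on a consequence of treatment, so the overall rates are the right comparison.
So P(outcome | do(Variant D)) is just the pooled rate for Variant D: 127/600 = 0.212.

0.21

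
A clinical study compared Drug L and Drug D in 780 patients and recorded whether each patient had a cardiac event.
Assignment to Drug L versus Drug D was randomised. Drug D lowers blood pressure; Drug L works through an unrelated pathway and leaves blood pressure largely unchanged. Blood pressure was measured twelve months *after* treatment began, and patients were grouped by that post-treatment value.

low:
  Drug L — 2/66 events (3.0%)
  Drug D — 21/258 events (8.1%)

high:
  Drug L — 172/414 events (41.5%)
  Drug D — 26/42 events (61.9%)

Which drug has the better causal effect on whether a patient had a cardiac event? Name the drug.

Drug D

Blood pressure lies on the pathway drug → blood pressure → outcome, so adjusting for it blocks the indirect effect. For the total causal effect of drug, use the unadjusted pooled rates.
Pooled: Drug L 36.2% vs Drug D 15.7%; Drug D is lower overall.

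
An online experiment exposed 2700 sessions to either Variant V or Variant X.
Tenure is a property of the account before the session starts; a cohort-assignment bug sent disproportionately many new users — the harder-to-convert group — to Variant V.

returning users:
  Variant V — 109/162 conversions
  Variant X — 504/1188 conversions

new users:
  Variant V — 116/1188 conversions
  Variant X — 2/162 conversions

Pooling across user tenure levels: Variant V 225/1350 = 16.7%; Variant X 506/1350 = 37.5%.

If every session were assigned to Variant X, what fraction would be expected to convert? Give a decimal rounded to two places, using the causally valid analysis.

User tenure differs across variants for reasons unrelated to any effect of the variant itself, and it separately predicts the outcome — a classic confounder. We must compare within user tenure levels.
Standardising Variant X to the population user tenure mix: 0.500·504/1188 + 0.500·2/162 = 0.218.

0.22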